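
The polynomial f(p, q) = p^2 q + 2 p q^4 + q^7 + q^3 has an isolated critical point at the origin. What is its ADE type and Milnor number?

The Hessian of f at 0 has rank 0. Corank 2; j^3 = q*(p^2 + q^2) splits into three distinct lines over C (the quadratic factor has nonzero discriminant), so D_4.

Type D_{4}, Milnor number mu = 4.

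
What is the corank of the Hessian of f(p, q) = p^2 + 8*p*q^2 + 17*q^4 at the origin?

1

The Hessian at 0 is [[2, 0], [0, 0]] of rank 1; hence corank 1.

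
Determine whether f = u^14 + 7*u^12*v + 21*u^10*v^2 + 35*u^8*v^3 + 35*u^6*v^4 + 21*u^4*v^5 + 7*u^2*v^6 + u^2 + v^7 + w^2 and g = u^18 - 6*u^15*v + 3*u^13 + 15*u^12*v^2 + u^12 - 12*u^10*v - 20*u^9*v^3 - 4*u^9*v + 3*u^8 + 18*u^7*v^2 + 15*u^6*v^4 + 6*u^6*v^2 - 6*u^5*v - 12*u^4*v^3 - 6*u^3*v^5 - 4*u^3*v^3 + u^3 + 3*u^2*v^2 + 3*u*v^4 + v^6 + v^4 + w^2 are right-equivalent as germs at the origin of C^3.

No.

The Hessian of f at 0 has rank 2. Corank 1: A-series; mu = 6 gives A_6. The Hessian of g at 0 has rank 1. Corank 2; j^3 = u^3 is a perfect cube, so E-series; the 4-jet and mu = 6 give E_6. f is A_6 but g is E_6, hence not right-equivalent.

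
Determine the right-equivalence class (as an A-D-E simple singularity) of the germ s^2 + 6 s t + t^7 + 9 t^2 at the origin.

A_{6}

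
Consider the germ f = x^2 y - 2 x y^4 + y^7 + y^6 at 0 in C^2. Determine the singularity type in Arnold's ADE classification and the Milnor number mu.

Type D_7, Milnor number mu = 7.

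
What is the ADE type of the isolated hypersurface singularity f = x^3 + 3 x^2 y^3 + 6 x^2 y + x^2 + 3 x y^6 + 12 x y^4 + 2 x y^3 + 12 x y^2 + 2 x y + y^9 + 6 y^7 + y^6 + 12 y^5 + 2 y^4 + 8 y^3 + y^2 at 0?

A_{2}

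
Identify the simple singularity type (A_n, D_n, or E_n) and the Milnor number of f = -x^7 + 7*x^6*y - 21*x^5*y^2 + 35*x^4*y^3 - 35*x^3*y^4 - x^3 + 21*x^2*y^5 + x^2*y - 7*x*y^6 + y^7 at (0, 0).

Type D8, Milnor number mu = 8.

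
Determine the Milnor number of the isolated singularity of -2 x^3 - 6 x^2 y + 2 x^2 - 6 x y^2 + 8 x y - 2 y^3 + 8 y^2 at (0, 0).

The Hessian of f at 0 has rank 1. Corank 1: A-series; mu = 2 gives A_2.

2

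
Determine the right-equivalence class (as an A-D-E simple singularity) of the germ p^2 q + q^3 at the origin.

D4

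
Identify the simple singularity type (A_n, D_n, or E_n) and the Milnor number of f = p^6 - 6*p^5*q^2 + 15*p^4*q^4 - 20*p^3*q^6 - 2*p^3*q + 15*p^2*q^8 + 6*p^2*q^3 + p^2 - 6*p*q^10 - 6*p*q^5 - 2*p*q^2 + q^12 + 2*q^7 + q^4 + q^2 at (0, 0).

Type A_{1}, Milnor number mu = 1.

The Hessian of f at 0 is [[2, 0], [0, 2]] with rank 2, so corank 0. A Groebner basis of the Jacobian ideal J(f) in C{p,q} is {p, q}; counting standard monomials gives mu = 1. Corank 0: nondegenerate Morse point, so A_1.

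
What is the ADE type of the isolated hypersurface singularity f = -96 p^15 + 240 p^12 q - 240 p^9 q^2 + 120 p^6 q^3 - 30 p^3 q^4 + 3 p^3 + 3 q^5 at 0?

E_{8}

The Hessian of f at 0 has rank 0. Corank 2; j^3 = 3*p^3 is a perfect cube, so E-series; the 5-jet and mu = 8 give E_8.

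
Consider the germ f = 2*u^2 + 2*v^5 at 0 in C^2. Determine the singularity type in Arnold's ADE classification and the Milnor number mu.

Type A4, Milnor number mu = 4.

The Hessian of f at 0 has rank 1. Corank 1: A-series; mu = 4 gives A_4.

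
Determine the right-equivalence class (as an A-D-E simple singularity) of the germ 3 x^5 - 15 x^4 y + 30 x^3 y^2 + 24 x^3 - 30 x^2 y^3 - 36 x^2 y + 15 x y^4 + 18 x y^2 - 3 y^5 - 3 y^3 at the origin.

E_{8}

The Hessian of f at 0 has rank 0. Corank 2; j^3 = 3*(2*x - y)^3 is a perfect cube, so E-series; the 5-jet and mu = 8 give E_8.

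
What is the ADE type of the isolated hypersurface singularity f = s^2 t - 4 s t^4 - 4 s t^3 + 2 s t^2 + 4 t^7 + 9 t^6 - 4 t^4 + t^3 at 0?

The Hessian of f at 0 has rank 0. Corank 2; j^3 = t*(s + t)^2 has shape L^2 M (L != M), so D-series; mu = 7 gives D_7.

D_{7}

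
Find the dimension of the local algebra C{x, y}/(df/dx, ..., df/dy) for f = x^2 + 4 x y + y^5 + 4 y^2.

4

The Hessian of f at 0 has rank 1. Corank 1: A-series; mu = 4 gives A_4.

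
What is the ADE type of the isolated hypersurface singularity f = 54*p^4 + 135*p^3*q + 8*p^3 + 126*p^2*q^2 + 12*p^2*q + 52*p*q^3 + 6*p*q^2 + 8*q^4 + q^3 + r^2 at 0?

E_7

The Hessian of f at 0 is [[0, 0, 0], [0, 0, 0], [0, 0, 2]] with rank 1, so corank 2. A Groebner basis of the Jacobian ideal J(f) in C{p,q,r} is {256*p^2/3 + 256*p*q/3 + q^4 + 8*q^3/9 + 64*q^2/3, p^3 + 28*p^2/3 + 28*p*q/3 + 2*q^3/9 + 7*q^2/3, p^2*q - 104*p^2/9 - 104*p*q/9 - 10*q^3/27 - 26*q^2/9, 32*p^2/3 + p*q^2 + 32*p*q/3 + 11*q^3/18 + 8*q^2/3, r}; counting standard monomials gives mu = 7. Corank 2; j^3 = (2*p + q)^3 is a perfect cube, so E-series; the 4-jet and mu = 7 give E_7.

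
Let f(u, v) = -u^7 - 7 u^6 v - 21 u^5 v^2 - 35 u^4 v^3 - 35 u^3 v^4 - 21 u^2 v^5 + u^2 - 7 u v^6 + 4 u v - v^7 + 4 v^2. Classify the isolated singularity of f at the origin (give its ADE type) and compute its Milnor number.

The Hessian of f at 0 is [[2, 4], [4, 8]] with rank 1, so corank 1. A Groebner basis of the Jacobian ideal J(f) in C{u,v} is {v^6, u + 2*v}; counting standard monomials gives mu = 6. Corank 1: A-series; mu = 6 gives A_6.

Type A_{6}, Milnor number mu = 6.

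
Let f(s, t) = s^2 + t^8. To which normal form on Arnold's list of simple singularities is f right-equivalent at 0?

The Hessian of f at 0 has rank 1. Corank 1: A-series; mu = 7 gives A_7.

A_{7}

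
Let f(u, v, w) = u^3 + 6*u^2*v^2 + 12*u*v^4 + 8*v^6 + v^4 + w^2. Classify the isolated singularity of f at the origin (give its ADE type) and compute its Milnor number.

Type E6, Milnor number mu = 6.

The Hessian of f at 0 has rank 1. Corank 2; j^3 = u^3 is a perfect cube, so E-series; the 4-jet and mu = 6 give E_6.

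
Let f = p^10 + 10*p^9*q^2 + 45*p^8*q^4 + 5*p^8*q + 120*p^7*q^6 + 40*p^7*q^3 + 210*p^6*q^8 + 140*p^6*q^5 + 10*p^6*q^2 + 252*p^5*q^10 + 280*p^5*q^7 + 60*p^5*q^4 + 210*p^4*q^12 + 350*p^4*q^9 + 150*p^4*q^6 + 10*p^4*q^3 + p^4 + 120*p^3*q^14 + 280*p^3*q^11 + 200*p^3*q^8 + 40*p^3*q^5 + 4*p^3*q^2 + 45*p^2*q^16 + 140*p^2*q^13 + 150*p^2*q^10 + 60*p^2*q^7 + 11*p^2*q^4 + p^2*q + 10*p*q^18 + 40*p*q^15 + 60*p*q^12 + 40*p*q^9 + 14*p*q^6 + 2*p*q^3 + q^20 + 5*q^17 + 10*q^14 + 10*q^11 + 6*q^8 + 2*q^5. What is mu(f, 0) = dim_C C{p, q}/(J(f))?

6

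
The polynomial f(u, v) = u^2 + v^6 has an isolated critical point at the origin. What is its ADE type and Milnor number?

The Hessian of f at 0 has rank 1. Corank 1: A-series; mu = 5 gives A_5.

Type A_{5}, Milnor number mu = 5.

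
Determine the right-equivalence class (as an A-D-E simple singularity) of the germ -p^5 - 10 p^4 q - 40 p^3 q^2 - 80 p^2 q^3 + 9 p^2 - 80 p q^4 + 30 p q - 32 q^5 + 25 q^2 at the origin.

A4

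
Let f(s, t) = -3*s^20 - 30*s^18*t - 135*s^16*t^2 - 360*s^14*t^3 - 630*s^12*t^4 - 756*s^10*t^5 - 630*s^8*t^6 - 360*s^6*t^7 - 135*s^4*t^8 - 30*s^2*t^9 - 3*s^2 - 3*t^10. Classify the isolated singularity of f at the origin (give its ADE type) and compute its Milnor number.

Type A_{9}, Milnor number mu = 9.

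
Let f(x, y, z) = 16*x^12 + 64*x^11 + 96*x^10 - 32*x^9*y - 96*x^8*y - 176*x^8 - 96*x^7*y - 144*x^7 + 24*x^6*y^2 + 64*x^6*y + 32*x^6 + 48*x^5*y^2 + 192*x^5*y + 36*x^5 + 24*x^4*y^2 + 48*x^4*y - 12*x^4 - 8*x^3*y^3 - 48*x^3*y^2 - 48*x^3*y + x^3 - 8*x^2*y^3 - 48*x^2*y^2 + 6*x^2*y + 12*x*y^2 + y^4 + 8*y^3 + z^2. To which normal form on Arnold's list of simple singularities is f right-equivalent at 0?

The Hessian of f at 0 has rank 1. Corank 2; j^3 = (x + 2*y)^3 is a perfect cube, so E-series; the 4-jet and mu = 6 give E_6.

E6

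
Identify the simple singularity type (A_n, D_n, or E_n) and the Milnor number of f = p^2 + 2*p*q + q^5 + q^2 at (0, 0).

Type A4, Milnor number mu = 4.

The Hessian of f at 0 has rank 1. Corank 1: A-series; mu = 4 gives A_4.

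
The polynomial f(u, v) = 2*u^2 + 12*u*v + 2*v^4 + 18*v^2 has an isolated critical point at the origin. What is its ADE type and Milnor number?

Type A_{3}, Milnor number mu = 3.

The Hessian of f at 0 has rank 1. Corank 1: A-series; mu = 3 gives A_3.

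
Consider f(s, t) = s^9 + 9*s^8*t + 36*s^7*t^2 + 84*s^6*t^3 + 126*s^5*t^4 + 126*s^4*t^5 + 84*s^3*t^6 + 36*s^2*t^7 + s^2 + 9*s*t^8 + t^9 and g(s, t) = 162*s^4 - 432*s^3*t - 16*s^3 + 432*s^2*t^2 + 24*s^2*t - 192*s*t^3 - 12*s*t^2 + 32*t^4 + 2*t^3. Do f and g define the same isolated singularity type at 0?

No.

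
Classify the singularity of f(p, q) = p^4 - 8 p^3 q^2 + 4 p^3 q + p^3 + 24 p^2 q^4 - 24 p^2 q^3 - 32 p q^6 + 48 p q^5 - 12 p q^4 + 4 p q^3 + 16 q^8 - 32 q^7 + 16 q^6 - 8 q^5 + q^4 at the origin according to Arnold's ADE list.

E6

The Hessian of f at 0 has rank 0. Corank 2; j^3 = p^3 is a perfect cube, so E-series; the 4-jet and mu = 6 give E_6.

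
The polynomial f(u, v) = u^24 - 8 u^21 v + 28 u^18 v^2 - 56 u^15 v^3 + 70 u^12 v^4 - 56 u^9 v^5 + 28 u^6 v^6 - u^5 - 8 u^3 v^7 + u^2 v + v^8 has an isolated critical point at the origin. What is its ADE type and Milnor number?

Type D9, Milnor number mu = 9.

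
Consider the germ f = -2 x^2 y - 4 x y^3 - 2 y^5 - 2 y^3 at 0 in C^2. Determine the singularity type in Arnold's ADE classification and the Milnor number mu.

Type D4, Milnor number mu = 4.

The Hessian of f at 0 has rank 0. Corank 2; j^3 = -2*y*(x^2 + y^2) splits into three distinct lines over C (the quadratic factor has nonzero discriminant), so D_4.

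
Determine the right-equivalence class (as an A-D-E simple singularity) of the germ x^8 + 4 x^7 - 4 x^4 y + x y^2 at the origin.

D_9

The Hessian of f at 0 has rank 0. Corank 2; j^3 = x*y^2 has shape L^2 M (L != M), so D-series; mu = 9 gives D_9.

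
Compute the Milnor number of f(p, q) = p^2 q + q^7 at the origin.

The Hessian of f at 0 has rank 0. Corank 2; j^3 = p^2*q has shape L^2 M (L != M), so D-series; mu = 8 gives D_8.

8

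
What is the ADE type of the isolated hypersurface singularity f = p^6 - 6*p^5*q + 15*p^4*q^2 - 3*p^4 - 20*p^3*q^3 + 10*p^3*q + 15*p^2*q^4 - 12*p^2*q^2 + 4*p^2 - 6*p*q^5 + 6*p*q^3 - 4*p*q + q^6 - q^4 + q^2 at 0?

A_3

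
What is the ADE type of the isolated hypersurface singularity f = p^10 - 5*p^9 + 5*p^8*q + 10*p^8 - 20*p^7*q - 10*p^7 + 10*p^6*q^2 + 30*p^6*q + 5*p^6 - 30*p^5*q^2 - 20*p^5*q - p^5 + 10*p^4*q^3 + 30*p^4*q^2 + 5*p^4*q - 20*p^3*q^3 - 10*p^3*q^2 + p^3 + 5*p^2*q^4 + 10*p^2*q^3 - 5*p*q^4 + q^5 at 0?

E_8

The Hessian of f at 0 has rank 0. Corank 2; j^3 = p^3 is a perfect cube, so E-series; the 5-jet and mu = 8 give E_8.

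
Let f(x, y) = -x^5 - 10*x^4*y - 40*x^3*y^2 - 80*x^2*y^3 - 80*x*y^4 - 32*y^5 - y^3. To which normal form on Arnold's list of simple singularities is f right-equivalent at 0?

The Hessian of f at 0 has rank 0. Corank 2; j^3 = -y^3 is a perfect cube, so E-series; the 5-jet and mu = 8 give E_8.

E_8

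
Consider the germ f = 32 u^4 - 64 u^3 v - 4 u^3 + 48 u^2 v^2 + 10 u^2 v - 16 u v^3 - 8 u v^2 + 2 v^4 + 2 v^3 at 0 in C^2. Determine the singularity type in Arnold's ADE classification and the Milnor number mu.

The Hessian of f at 0 has rank 0. Corank 2; j^3 = -2*(u - v)^2*(2*u - v) has shape L^2 M (L != M), so D-series; mu = 5 gives D_5.

Type D_5, Milnor number mu = 5.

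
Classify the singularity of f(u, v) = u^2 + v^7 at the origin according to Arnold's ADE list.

The Hessian of f at 0 is [[2, 0], [0, 0]] with rank 1, so corank 1. A Groebner basis of the Jacobian ideal J(f) in C{u,v} is {v^6, u}; counting standard monomials gives mu = 6. Corank 1: A-series; mu = 6 gives A_6.

A_6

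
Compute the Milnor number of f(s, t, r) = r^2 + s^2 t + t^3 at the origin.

4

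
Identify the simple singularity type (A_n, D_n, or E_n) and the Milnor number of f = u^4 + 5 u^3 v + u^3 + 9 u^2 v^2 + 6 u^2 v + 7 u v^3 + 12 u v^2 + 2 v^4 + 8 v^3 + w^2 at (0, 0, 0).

Type E_7, Milnor number mu = 7.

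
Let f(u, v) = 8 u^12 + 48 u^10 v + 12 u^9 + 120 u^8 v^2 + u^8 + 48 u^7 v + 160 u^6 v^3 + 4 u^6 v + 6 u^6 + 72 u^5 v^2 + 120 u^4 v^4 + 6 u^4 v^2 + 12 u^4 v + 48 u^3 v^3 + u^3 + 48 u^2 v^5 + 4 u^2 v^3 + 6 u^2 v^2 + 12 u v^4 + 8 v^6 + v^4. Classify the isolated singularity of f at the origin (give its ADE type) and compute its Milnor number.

Type E6, Milnor number mu = 6.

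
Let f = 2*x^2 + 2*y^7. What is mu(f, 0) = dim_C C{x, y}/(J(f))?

6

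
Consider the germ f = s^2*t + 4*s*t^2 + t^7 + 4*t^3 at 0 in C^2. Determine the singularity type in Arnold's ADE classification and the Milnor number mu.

Type D8, Milnor number mu = 8.

The Hessian of f at 0 is [[0, 0], [0, 0]] with rank 0, so corank 2. A Groebner basis of the Jacobian ideal J(f) in C{s,t} is {s^2/7 + t^6 - 4*t^2/7, s^3 + 8*t^3, s*t + 2*t^2}; counting standard monomials gives mu = 8. Corank 2; j^3 = t*(s + 2*t)^2 has shape L^2 M (L != M), so D-series; mu = 8 gives D_8.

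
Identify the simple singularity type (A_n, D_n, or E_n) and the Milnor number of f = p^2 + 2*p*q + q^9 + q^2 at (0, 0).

Type A_{8}, Milnor number mu = 8.

The Hessian of f at 0 has rank 1. Corank 1: A-series; mu = 8 gives A_8.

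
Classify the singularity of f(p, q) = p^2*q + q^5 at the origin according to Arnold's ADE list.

D_6

The Hessian of f at 0 has rank 0. Corank 2; j^3 = p^2*q has shape L^2 M (L != M), so D-series; mu = 6 gives D_6.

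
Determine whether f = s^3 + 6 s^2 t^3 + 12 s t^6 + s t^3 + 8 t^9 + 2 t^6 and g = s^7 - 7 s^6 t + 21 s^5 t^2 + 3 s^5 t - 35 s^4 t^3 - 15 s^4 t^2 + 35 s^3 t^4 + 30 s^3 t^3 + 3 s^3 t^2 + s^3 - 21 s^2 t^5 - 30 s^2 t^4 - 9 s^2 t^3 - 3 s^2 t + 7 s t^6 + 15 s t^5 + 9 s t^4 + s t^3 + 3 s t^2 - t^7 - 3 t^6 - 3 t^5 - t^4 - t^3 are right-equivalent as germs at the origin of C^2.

Yes.

The Hessian of f at 0 has rank 0. Corank 2; j^3 = s^3 is a perfect cube, so E-series; the 4-jet and mu = 7 give E_7. The Hessian of g at 0 has rank 0. Corank 2; j^3 = (s - t)^3 is a perfect cube, so E-series; the 4-jet and mu = 7 give E_7. Both have type E_7, hence right-equivalent.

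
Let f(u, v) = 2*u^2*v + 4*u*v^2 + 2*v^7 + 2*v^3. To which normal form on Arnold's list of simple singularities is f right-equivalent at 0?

The Hessian of f at 0 has rank 0. Corank 2; j^3 = 2*v*(u + v)^2 has shape L^2 M (L != M), so D-series; mu = 8 gives D_8.

D_{8}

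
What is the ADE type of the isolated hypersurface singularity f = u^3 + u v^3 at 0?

E_7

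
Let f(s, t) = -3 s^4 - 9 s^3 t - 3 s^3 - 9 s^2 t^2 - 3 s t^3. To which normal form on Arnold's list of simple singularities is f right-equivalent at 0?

The Hessian of f at 0 is [[0, 0], [0, 0]] with rank 0, so corank 2. A Groebner basis of the Jacobian ideal J(f) in C{s,t} is {3*s^2 + t^4 + t^3, s^3, s^2*t - s^2 - t^3/3, 2*s^2 + s*t^2 + 2*t^3/3}; counting standard monomials gives mu = 7. Corank 2; j^3 = -3*s^3 is a perfect cube, so E-series; the 4-jet and mu = 7 give E_7.

E7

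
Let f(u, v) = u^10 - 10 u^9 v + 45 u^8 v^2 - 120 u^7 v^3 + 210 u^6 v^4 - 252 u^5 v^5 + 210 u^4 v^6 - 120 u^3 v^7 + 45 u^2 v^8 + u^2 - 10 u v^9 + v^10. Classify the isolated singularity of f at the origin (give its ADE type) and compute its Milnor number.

Type A9, Milnor number mu = 9.

The Hessian of f at 0 has rank 1. Corank 1: A-series; mu = 9 gives A_9.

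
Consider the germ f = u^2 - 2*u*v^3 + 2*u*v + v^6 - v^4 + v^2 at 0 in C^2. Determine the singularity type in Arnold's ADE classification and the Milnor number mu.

Type A3, Milnor number mu = 3.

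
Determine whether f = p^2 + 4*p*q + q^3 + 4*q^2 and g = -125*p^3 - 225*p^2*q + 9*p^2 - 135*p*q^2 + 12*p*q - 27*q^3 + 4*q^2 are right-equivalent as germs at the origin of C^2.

Yes.

The Hessian of f at 0 is [[2, 4], [4, 8]] with rank 1, so corank 1. A Groebner basis of the Jacobian ideal J(f) in C{p,q} is {q^2, p + 2*q}; counting standard monomials gives mu = 2. Corank 1: A-series; mu = 2 gives A_2. The Hessian of g at 0 is [[18, 12], [12, 8]] with rank 1, so corank 1. A Groebner basis of the Jacobian ideal J(g) in C{p,q} is {q^2, p + 2*q/3}; counting standard monomials gives mu = 2. Corank 1: A-series; mu = 2 gives A_2. Both have type A_2, hence right-equivalent.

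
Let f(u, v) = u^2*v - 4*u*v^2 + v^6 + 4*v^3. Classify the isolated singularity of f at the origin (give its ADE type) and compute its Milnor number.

The Hessian of f at 0 has rank 0. Corank 2; j^3 = v*(u - 2*v)^2 has shape L^2 M (L != M), so D-series; mu = 7 gives D_7.

Type D7, Milnor number mu = 7.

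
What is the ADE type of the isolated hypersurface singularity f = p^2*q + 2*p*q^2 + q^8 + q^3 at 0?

D9

The Hessian of f at 0 has rank 0. Corank 2; j^3 = q*(p + q)^2 has shape L^2 M (L != M), so D-series; mu = 9 gives D_9.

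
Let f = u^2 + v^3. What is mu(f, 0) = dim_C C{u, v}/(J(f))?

The Hessian of f at 0 has rank 1. Corank 1: A-series; mu = 2 gives A_2.

2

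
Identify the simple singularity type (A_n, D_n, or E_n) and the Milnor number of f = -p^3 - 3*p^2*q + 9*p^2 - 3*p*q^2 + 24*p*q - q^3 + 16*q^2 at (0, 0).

Type A_{2}, Milnor number mu = 2.

The Hessian of f at 0 is [[18, 24], [24, 32]] with rank 1, so corank 1. A Groebner basis of the Jacobian ideal J(f) in C{p,q} is {q^2, p + 4*q/3}; counting standard monomials gives mu = 2. Corank 1: A-series; mu = 2 gives A_2.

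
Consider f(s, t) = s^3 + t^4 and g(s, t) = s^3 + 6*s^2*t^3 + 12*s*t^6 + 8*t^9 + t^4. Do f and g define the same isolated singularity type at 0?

The Hessian of f at 0 has rank 0. Corank 2; j^3 = s^3 is a perfect cube, so E-series; the 4-jet and mu = 6 give E_6. The Hessian of g at 0 has rank 0. Corank 2; j^3 = s^3 is a perfect cube, so E-series; the 4-jet and mu = 6 give E_6. Both have type E_6, hence right-equivalent.

Yes.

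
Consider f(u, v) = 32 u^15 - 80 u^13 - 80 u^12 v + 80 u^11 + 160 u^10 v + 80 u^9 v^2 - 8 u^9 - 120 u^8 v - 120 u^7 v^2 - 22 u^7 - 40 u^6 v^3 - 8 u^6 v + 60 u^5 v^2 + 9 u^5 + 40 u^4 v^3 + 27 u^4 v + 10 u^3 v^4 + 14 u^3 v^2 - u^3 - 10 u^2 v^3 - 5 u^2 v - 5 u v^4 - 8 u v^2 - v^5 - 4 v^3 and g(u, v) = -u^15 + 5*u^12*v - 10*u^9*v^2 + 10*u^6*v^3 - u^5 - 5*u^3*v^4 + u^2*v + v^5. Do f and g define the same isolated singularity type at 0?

The Hessian of f at 0 has rank 0. Corank 2; j^3 = -(u + v)*(u + 2*v)^2 has shape L^2 M (L != M), so D-series; mu = 6 gives D_6. The Hessian of g at 0 has rank 0. Corank 2; j^3 = u^2*v has shape L^2 M (L != M), so D-series; mu = 6 gives D_6. Both have type D_6, hence right-equivalent.

Yes.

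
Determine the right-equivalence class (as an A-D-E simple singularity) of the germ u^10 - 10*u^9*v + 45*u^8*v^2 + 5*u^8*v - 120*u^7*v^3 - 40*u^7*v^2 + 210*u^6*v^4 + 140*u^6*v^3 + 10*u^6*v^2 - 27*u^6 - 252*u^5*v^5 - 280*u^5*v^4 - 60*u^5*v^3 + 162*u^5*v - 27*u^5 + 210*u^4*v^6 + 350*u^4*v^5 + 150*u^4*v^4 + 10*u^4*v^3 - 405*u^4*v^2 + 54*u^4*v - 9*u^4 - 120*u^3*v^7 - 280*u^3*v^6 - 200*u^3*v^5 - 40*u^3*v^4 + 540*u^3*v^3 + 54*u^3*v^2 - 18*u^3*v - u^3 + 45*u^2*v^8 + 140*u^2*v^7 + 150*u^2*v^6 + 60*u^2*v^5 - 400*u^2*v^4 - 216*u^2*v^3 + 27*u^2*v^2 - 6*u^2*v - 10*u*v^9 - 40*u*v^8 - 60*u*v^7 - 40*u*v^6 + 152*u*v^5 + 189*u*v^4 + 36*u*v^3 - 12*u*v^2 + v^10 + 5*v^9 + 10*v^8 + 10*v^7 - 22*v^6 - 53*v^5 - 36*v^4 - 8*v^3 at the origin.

The Hessian of f at 0 has rank 0. Corank 2; j^3 = -(u + 2*v)^3 is a perfect cube, so E-series; the 5-jet and mu = 8 give E_8.

E_8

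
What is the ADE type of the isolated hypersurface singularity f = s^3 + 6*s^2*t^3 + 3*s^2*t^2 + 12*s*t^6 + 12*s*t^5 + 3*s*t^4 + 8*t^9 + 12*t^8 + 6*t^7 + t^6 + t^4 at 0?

E_6

The Hessian of f at 0 has rank 0. Corank 2; j^3 = s^3 is a perfect cube, so E-series; the 4-jet and mu = 6 give E_6.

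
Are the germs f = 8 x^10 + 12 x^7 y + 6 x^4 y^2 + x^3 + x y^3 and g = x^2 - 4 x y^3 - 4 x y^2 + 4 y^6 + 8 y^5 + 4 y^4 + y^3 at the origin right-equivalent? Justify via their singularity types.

No.

The Hessian of f at 0 has rank 0. Corank 2; j^3 = x^3 is a perfect cube, so E-series; the 4-jet and mu = 7 give E_7. The Hessian of g at 0 has rank 1. Corank 1: A-series; mu = 2 gives A_2. f is E_7 but g is A_2, hence not right-equivalent.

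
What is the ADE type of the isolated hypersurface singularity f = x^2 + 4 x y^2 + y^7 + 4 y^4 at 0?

A_6

The Hessian of f at 0 has rank 1. Corank 1: A-series; mu = 6 gives A_6.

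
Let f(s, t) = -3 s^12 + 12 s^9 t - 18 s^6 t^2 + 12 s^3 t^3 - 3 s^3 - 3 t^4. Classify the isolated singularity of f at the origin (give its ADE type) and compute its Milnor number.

Type E_{6}, Milnor number mu = 6.

The Hessian of f at 0 is [[0, 0], [0, 0]] with rank 0, so corank 2. A Groebner basis of the Jacobian ideal J(f) in C{s,t} is {t^3, s^2}; counting standard monomials gives mu = 6. Corank 2; j^3 = -3*s^3 is a perfect cube, so E-series; the 4-jet and mu = 6 give E_6.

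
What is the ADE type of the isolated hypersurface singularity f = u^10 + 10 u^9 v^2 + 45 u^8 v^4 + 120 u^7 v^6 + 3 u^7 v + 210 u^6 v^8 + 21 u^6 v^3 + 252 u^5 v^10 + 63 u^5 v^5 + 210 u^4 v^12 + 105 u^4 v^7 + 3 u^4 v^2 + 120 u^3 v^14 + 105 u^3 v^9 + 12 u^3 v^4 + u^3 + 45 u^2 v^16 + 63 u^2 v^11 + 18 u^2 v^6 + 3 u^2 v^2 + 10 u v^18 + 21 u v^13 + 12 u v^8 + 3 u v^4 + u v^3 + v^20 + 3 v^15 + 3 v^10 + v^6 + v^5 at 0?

The Hessian of f at 0 is [[0, 0], [0, 0]] with rank 0, so corank 2. A Groebner basis of the Jacobian ideal J(f) in C{u,v} is {-u^2 + v^4 - v^3/3, u^3, u^2*v + u^2/3 + v^3/9, u^2 + u*v^2 + v^3/3}; counting standard monomials gives mu = 7. Corank 2; j^3 = u^3 is a perfect cube, so E-series; the 4-jet and mu = 7 give E_7.

E_7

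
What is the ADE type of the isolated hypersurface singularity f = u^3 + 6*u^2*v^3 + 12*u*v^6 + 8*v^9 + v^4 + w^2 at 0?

E_{6}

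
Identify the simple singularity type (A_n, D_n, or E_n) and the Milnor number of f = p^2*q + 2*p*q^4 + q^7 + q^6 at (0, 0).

Type D_{7}, Milnor number mu = 7.

The Hessian of f at 0 is [[0, 0], [0, 0]] with rank 0, so corank 2. A Groebner basis of the Jacobian ideal J(f) in C{p,q} is {p*q + q^4, p^3, p^2*q, -p^2/6 + p*q^2}; counting standard monomials gives mu = 7. Corank 2; j^3 = p^2*q has shape L^2 M (L != M), so D-series; mu = 7 gives D_7.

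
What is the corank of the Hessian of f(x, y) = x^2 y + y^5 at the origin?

The Hessian at 0 is [[0, 0], [0, 0]] of rank 0; hence corank 2.

2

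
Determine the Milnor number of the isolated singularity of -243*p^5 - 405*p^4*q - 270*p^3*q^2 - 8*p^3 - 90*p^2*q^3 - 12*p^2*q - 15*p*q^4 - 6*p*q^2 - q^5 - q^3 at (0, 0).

8

The Hessian of f at 0 has rank 0. Corank 2; j^3 = -(2*p + q)^3 is a perfect cube, so E-series; the 5-jet and mu = 8 give E_8.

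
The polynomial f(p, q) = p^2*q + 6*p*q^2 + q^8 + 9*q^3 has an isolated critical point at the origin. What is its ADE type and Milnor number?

The Hessian of f at 0 has rank 0. Corank 2; j^3 = q*(p + 3*q)^2 has shape L^2 M (L != M), so D-series; mu = 9 gives D_9.

Type D_9, Milnor number mu = 9.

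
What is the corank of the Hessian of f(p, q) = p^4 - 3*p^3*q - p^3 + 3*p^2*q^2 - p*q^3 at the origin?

Hessian at 0 has rank 0.

2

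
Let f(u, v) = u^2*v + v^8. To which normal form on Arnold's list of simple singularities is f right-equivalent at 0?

D9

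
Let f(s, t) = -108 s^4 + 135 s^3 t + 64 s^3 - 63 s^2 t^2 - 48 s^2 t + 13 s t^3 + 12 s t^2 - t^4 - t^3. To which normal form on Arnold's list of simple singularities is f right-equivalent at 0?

E_7

The Hessian of f at 0 has rank 0. Corank 2; j^3 = (4*s - t)^3 is a perfect cube, so E-series; the 4-jet and mu = 7 give E_7.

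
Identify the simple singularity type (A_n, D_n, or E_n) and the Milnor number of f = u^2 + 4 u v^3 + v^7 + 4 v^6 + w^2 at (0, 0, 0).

The Hessian of f at 0 has rank 2. Corank 1: A-series; mu = 6 gives A_6.

Type A_{6}, Milnor number mu = 6.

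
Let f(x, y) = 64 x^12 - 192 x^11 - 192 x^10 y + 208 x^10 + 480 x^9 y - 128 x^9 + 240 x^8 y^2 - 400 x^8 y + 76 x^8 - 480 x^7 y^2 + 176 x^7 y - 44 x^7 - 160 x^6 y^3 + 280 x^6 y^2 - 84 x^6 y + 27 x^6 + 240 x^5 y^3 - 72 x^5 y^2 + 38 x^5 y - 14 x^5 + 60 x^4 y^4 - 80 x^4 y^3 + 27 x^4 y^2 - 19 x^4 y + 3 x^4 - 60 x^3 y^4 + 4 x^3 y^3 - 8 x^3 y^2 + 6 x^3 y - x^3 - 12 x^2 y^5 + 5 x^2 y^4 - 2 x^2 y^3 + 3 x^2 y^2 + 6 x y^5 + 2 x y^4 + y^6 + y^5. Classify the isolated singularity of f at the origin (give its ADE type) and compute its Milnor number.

Type E_8, Milnor number mu = 8.

The Hessian of f at 0 has rank 0. Corank 2; j^3 = -x^3 is a perfect cube, so E-series; the 5-jet and mu = 8 give E_8.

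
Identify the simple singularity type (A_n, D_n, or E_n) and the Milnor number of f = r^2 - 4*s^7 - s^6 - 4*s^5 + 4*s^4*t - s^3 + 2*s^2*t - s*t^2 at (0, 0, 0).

The Hessian of f at 0 has rank 1. Corank 2; j^3 = -s*(s - t)^2 has shape L^2 M (L != M), so D-series; mu = 7 gives D_7.

Type D7, Milnor number mu = 7.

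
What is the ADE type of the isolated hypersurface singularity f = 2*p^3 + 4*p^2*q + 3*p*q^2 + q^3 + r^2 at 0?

D_{4}

The Hessian of f at 0 has rank 1. Corank 2; j^3 = (p + q)*(2*p^2 + 2*p*q + q^2) splits into three distinct lines over C (the quadratic factor has nonzero discriminant), so D_4.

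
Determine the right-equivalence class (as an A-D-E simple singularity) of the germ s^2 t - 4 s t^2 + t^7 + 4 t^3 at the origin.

D8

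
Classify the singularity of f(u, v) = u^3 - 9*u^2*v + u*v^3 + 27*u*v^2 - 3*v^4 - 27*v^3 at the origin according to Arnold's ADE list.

E_7

The Hessian of f at 0 has rank 0. Corank 2; j^3 = (u - 3*v)^3 is a perfect cube, so E-series; the 4-jet and mu = 7 give E_7.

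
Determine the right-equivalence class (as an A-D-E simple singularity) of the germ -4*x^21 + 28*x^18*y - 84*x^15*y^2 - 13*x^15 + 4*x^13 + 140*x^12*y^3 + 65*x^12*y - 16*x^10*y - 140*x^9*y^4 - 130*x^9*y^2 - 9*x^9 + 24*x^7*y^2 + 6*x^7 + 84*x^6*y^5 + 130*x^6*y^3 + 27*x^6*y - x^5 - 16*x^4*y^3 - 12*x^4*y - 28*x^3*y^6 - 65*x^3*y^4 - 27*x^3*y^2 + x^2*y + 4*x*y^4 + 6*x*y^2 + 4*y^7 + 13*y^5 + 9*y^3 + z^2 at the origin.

D6

The Hessian of f at 0 has rank 1. Corank 2; j^3 = y*(x + 3*y)^2 has shape L^2 M (L != M), so D-series; mu = 6 gives D_6.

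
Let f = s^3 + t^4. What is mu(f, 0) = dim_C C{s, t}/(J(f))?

The Hessian of f at 0 has rank 0. Corank 2; j^3 = s^3 is a perfect cube, so E-series; the 4-jet and mu = 6 give E_6.

6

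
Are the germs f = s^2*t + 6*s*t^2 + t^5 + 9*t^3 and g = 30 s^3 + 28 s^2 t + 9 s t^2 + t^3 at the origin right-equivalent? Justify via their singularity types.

No.

The Hessian of f at 0 is [[0, 0], [0, 0]] with rank 0, so corank 2. A Groebner basis of the Jacobian ideal J(f) in C{s,t} is {s^2/5 + t^4 - 9*t^2/5, s^3 + 27*t^3, s*t + 3*t^2}; counting standard monomials gives mu = 6. Corank 2; j^3 = t*(s + 3*t)^2 has shape L^2 M (L != M), so D-series; mu = 6 gives D_6. The Hessian of g at 0 is [[0, 0], [0, 0]] with rank 0, so corank 2. A Groebner basis of the Jacobian ideal J(g) in C{s,t} is {t^3, s^2 - 3*t^2/26, s*t + 9*t^2/26}; counting standard monomials gives mu = 4. Corank 2; j^3 = (3*s + t)*(10*s^2 + 6*s*t + t^2) splits into three distinct lines over C (the quadratic factor has nonzero discriminant), so D_4. f is D_6 but g is D_4, hence not right-equivalent.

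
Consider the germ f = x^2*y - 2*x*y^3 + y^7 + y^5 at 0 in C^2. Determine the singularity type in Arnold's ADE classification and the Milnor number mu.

Type D_{8}, Milnor number mu = 8.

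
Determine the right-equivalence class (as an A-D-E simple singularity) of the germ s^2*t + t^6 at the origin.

D_7

The Hessian of f at 0 is [[0, 0], [0, 0]] with rank 0, so corank 2. A Groebner basis of the Jacobian ideal J(f) in C{s,t} is {s^2/6 + t^5, s^3, s*t}; counting standard monomials gives mu = 7. Corank 2; j^3 = s^2*t has shape L^2 M (L != M), so D-series; mu = 7 gives D_7.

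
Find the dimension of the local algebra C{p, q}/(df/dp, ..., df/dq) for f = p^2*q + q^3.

The Hessian of f at 0 has rank 0. Corank 2; j^3 = q*(p^2 + q^2) splits into three distinct lines over C (the quadratic factor has nonzero discriminant), so D_4.

4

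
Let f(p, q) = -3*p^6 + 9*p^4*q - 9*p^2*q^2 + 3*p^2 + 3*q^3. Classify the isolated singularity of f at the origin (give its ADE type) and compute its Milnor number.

The Hessian of f at 0 is [[6, 0], [0, 0]] with rank 1, so corank 1. A Groebner basis of the Jacobian ideal J(f) in C{p,q} is {q^2, p}; counting standard monomials gives mu = 2. Corank 1: A-series; mu = 2 gives A_2.

Type A2, Milnor number mu = 2.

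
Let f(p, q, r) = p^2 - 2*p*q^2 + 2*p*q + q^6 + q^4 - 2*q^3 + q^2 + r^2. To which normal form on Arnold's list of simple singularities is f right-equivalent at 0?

A_{5}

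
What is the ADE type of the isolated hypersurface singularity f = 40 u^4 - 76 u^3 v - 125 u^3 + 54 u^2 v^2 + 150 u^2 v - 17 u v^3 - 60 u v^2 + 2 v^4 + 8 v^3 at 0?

E_{7}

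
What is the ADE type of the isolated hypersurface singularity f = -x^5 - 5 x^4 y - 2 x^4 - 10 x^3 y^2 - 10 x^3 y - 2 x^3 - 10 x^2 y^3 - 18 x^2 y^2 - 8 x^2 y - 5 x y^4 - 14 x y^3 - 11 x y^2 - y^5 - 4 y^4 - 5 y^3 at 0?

The Hessian of f at 0 has rank 0. Corank 2; j^3 = -(x + y)*(2*x^2 + 6*x*y + 5*y^2) splits into three distinct lines over C (the quadratic factor has nonzero discriminant), so D_4.

D_4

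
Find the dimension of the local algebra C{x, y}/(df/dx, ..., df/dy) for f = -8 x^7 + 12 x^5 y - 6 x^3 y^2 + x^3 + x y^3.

The Hessian of f at 0 has rank 0. Corank 2; j^3 = x^3 is a perfect cube, so E-series; the 4-jet and mu = 7 give E_7.

7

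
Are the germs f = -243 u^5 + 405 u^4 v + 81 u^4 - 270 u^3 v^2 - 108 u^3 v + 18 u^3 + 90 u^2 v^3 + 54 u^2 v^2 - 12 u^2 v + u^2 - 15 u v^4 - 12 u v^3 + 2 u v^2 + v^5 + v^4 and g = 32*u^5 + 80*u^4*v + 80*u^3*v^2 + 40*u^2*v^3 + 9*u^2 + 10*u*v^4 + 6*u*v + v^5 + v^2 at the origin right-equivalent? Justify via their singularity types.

The Hessian of f at 0 has rank 1. Corank 1: A-series; mu = 4 gives A_4. The Hessian of g at 0 has rank 1. Corank 1: A-series; mu = 4 gives A_4. Both have type A_4, hence right-equivalent.

Yes.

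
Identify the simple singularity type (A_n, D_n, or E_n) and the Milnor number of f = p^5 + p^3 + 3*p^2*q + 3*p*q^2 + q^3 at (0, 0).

Type E_8, Milnor number mu = 8.

The Hessian of f at 0 has rank 0. Corank 2; j^3 = (p + q)^3 is a perfect cube, so E-series; the 5-jet and mu = 8 give E_8.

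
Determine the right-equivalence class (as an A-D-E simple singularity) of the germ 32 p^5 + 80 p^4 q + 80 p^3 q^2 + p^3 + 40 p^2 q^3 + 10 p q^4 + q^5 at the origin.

The Hessian of f at 0 has rank 0. Corank 2; j^3 = p^3 is a perfect cube, so E-series; the 5-jet and mu = 8 give E_8.

E_{8}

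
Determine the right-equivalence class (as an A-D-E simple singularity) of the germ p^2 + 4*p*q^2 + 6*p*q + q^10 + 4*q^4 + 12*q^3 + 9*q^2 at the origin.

A9

The Hessian of f at 0 has rank 1. Corank 1: A-series; mu = 9 gives A_9.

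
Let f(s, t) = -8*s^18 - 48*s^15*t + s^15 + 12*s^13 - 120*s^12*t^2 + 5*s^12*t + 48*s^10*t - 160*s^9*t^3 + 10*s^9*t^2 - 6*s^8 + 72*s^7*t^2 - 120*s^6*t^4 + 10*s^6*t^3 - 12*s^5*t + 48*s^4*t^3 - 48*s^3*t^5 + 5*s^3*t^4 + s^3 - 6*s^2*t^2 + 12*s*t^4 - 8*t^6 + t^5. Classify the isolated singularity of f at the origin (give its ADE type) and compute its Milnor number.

Type E8, Milnor number mu = 8.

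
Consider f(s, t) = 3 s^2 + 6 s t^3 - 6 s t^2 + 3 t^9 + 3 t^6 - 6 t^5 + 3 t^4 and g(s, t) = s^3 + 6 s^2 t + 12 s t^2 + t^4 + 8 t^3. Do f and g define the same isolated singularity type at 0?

No.

The Hessian of f at 0 has rank 1. Corank 1: A-series; mu = 8 gives A_8. The Hessian of g at 0 has rank 0. Corank 2; j^3 = (s + 2*t)^3 is a perfect cube, so E-series; the 4-jet and mu = 6 give E_6. f is A_8 but g is E_6, hence not right-equivalent.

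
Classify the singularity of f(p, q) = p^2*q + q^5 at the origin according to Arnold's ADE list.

D_{6}

The Hessian of f at 0 has rank 0. Corank 2; j^3 = p^2*q has shape L^2 M (L != M), so D-series; mu = 6 gives D_6.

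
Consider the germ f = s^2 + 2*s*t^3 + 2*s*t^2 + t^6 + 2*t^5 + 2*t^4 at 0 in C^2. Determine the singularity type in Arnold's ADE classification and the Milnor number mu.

The Hessian of f at 0 is [[2, 0], [0, 0]] with rank 1, so corank 1. A Groebner basis of the Jacobian ideal J(f) in C{s,t} is {s^2, s*t, s + t^2}; counting standard monomials gives mu = 3. Corank 1: A-series; mu = 3 gives A_3.

Type A3, Milnor number mu = 3.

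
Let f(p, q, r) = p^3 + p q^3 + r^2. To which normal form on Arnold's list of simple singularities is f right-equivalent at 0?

The Hessian of f at 0 is [[0, 0, 0], [0, 0, 0], [0, 0, 2]] with rank 1, so corank 2. A Groebner basis of the Jacobian ideal J(f) in C{p,q,r} is {p^3, p*q^2, 3*p^2 + q^3, r}; counting standard monomials gives mu = 7. Corank 2; j^3 = p^3 is a perfect cube, so E-series; the 4-jet and mu = 7 give E_7.

E_{7}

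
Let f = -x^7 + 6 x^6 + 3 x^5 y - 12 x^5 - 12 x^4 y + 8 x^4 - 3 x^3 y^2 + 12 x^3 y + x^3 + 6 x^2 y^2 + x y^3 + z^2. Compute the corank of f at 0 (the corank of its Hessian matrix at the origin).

Hessian at 0 has rank 1.

2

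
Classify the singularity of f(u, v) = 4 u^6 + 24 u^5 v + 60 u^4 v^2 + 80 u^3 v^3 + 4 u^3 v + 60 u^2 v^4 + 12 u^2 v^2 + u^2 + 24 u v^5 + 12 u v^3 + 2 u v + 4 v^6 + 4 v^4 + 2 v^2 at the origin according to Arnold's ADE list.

A_{1}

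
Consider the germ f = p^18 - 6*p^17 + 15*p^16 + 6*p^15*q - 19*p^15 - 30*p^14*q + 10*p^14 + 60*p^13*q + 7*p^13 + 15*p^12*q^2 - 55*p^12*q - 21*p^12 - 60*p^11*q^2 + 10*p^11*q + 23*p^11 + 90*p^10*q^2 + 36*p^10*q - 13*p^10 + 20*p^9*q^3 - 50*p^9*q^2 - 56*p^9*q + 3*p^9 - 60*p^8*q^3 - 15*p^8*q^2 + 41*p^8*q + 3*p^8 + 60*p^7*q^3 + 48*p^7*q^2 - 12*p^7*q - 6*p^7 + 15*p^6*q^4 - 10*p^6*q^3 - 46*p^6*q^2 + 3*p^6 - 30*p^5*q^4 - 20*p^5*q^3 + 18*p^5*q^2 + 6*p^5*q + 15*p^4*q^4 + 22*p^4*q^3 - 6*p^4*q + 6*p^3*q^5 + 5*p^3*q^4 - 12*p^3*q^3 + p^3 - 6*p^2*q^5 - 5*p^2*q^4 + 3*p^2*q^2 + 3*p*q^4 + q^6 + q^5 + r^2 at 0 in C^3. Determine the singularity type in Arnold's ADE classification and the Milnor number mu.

The Hessian of f at 0 has rank 1. Corank 2; j^3 = p^3 is a perfect cube, so E-series; the 5-jet and mu = 8 give E_8.

Type E_8, Milnor number mu = 8.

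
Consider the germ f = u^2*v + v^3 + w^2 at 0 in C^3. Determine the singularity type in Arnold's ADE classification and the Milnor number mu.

The Hessian of f at 0 has rank 1. Corank 2; j^3 = v*(u^2 + v^2) splits into three distinct lines over C (the quadratic factor has nonzero discriminant), so D_4.

Type D4, Milnor number mu = 4.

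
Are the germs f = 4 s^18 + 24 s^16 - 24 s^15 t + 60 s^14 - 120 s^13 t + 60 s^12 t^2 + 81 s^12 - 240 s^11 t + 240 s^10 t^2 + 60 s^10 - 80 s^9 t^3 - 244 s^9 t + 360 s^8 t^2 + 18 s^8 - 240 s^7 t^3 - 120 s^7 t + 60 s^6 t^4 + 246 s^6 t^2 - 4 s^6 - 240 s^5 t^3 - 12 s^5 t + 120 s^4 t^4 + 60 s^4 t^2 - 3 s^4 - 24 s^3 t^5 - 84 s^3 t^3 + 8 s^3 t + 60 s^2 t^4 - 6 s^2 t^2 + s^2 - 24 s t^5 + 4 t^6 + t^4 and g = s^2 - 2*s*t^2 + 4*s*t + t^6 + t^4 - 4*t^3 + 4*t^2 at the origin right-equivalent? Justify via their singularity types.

The Hessian of f at 0 is [[2, 0], [0, 0]] with rank 1, so corank 1. A Groebner basis of the Jacobian ideal J(f) in C{s,t} is {t^3, s}; counting standard monomials gives mu = 3. Corank 1: A-series; mu = 3 gives A_3. The Hessian of g at 0 is [[2, 4], [4, 8]] with rank 1, so corank 1. A Groebner basis of the Jacobian ideal J(g) in C{s,t} is {s^3 - 12*s^2 - 40*s*t - 32*s - 64*t, s^2*t + 4*s^2 + 12*s*t + 8*s + 16*t, -s + t^2 - 2*t}; counting standard monomials gives mu = 5. Corank 1: A-series; mu = 5 gives A_5. f is A_3 but g is A_5, hence not right-equivalent.

No.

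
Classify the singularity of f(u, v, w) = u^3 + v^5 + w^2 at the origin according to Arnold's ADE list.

E_{8}

The Hessian of f at 0 is [[0, 0, 0], [0, 0, 0], [0, 0, 2]] with rank 1, so corank 2. A Groebner basis of the Jacobian ideal J(f) in C{u,v,w} is {v^4, u^2, w}; counting standard monomials gives mu = 8. Corank 2; j^3 = u^3 is a perfect cube, so E-series; the 5-jet and mu = 8 give E_8.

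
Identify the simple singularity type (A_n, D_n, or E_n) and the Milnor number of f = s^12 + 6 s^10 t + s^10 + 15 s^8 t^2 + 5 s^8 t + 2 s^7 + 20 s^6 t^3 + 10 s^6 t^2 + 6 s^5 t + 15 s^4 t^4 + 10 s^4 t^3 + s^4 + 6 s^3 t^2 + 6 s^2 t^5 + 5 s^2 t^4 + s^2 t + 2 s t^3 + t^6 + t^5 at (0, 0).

The Hessian of f at 0 has rank 0. Corank 2; j^3 = s^2*t has shape L^2 M (L != M), so D-series; mu = 7 gives D_7.

Type D_{7}, Milnor number mu = 7.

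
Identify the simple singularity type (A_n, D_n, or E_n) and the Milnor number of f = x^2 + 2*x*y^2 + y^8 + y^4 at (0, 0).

The Hessian of f at 0 is [[2, 0], [0, 0]] with rank 1, so corank 1. A Groebner basis of the Jacobian ideal J(f) in C{x,y} is {x^4, x^3*y, x + y^2}; counting standard monomials gives mu = 7. Corank 1: A-series; mu = 7 gives A_7.

Type A_7, Milnor number mu = 7.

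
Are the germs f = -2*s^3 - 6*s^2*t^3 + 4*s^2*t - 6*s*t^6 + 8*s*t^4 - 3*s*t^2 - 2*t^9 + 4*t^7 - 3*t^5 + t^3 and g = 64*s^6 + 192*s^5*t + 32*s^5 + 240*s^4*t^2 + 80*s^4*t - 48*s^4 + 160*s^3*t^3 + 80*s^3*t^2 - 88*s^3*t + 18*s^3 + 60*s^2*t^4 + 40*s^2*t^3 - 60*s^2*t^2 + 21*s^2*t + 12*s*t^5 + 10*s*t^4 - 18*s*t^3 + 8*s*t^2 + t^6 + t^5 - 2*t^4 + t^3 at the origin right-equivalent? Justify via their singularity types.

No.

The Hessian of f at 0 has rank 0. Corank 2; j^3 = -(s - t)*(2*s^2 - 2*s*t + t^2) splits into three distinct lines over C (the quadratic factor has nonzero discriminant), so D_4. The Hessian of g at 0 has rank 0. Corank 2; j^3 = (2*s + t)*(3*s + t)^2 has shape L^2 M (L != M), so D-series; mu = 7 gives D_7. f is D_4 but g is D_7, hence not right-equivalent.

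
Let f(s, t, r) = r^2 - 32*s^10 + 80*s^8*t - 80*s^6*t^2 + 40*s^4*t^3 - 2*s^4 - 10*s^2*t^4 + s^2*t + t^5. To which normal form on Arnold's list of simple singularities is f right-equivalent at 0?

D_6

The Hessian of f at 0 is [[0, 0, 0], [0, 0, 0], [0, 0, 2]] with rank 1, so corank 2. A Groebner basis of the Jacobian ideal J(f) in C{s,t,r} is {s^2/5 + t^4, s^3, s*t, r}; counting standard monomials gives mu = 6. Corank 2; j^3 = s^2*t has shape L^2 M (L != M), so D-series; mu = 6 gives D_6.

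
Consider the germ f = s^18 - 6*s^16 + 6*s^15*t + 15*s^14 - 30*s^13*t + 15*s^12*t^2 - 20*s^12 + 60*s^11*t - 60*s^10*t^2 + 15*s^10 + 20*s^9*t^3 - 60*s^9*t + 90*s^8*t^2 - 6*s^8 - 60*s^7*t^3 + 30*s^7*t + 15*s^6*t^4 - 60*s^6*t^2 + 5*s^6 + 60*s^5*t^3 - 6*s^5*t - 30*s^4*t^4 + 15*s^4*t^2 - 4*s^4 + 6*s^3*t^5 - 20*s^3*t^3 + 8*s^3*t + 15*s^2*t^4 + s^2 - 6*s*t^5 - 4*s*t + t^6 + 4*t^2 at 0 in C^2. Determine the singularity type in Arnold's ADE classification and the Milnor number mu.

The Hessian of f at 0 is [[2, -4], [-4, 8]] with rank 1, so corank 1. A Groebner basis of the Jacobian ideal J(f) in C{s,t} is {s*t^2 - s/8 + t/4, -s/16 + t^3 + t/8, s^2 - 4*s*t + 4*t^2}; counting standard monomials gives mu = 5. Corank 1: A-series; mu = 5 gives A_5.

Type A5, Milnor number mu = 5.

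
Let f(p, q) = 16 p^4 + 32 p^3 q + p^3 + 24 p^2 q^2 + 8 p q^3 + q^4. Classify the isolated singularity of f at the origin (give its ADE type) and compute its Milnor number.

Type E_{6}, Milnor number mu = 6.

The Hessian of f at 0 has rank 0. Corank 2; j^3 = p^3 is a perfect cube, so E-series; the 4-jet and mu = 6 give E_6.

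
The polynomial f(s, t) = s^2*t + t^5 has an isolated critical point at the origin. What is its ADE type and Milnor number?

Type D6, Milnor number mu = 6.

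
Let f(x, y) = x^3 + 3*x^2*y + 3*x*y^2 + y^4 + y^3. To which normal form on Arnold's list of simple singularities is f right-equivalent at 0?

E6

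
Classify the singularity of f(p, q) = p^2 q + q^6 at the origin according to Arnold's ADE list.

D7

The Hessian of f at 0 has rank 0. Corank 2; j^3 = p^2*q has shape L^2 M (L != M), so D-series; mu = 7 gives D_7.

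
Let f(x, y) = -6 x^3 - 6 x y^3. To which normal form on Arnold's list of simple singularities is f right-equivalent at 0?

The Hessian of f at 0 has rank 0. Corank 2; j^3 = -6*x^3 is a perfect cube, so E-series; the 4-jet and mu = 7 give E_7.

E_{7}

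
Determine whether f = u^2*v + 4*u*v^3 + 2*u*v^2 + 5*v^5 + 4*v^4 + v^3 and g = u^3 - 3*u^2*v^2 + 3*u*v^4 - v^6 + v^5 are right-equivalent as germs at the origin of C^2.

The Hessian of f at 0 has rank 0. Corank 2; j^3 = v*(u + v)^2 has shape L^2 M (L != M), so D-series; mu = 6 gives D_6. The Hessian of g at 0 has rank 0. Corank 2; j^3 = u^3 is a perfect cube, so E-series; the 5-jet and mu = 8 give E_8. f is D_6 but g is E_8, hence not right-equivalent.

No.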